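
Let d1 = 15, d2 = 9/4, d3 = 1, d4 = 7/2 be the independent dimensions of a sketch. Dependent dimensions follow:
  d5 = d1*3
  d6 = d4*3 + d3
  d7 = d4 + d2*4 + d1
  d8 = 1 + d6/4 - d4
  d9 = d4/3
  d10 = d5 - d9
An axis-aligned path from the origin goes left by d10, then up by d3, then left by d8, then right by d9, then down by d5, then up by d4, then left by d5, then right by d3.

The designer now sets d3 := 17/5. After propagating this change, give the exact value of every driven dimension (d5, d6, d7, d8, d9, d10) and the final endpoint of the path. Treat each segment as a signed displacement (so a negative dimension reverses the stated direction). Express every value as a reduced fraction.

Apply edit: d3 := 17/5
  d5 = d1*3 = 45
  d6 = d4*3 + d3 = 139/10
  d7 = d4 + d2*4 + d1 = 55/2
  d8 = 1 + d6/4 - d4 = 39/40
  d9 = d4/3 = 7/6
  d10 = d5 - d9 = 263/6
Walk from origin (0, 0):
  seg 1: left by d10 = 263/6 → (-263/6, 0)
  seg 2: up by d3 = 17/5 → (-263/6, 17/5)
  seg 3: left by d8 = 39/40 → (-5377/120, 17/5)
  seg 4: right by d9 = 7/6 → (-5237/120, 17/5)
  seg 5: down by d5 = 45 → (-5237/120, -208/5)
  seg 6: up by d4 = 7/2 → (-5237/120, -381/10)
  seg 7: left by d5 = 45 → (-10637/120, -381/10)
  seg 8: right by d3 = 17/5 → (-10229/120, -381/10)

d5 = 45
d6 = 139/10
d7 = 55/2
d8 = 39/40
d9 = 7/6
d10 = 263/6
endpoint = (-10229/120, -381/10)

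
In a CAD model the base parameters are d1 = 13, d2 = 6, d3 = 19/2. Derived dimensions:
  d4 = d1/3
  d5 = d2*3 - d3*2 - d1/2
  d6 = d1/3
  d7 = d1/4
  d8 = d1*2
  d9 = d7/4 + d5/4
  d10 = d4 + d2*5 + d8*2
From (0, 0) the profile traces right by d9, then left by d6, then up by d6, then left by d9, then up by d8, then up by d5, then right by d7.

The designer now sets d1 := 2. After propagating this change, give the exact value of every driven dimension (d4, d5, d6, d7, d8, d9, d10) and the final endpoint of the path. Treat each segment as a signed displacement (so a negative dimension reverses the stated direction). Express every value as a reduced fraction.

Apply edit: d1 := 2
  d4 = d1/3 = 2/3
  d5 = d2*3 - d3*2 - d1/2 = -2
  d6 = d1/3 = 2/3
  d7 = d1/4 = 1/2
  d8 = d1*2 = 4
  d9 = d7/4 + d5/4 = -3/8
  d10 = d4 + d2*5 + d8*2 = 116/3
Walk from origin (0, 0):
  seg 1: right by d9 = -3/8 → (-3/8, 0)
  seg 2: left by d6 = 2/3 → (-25/24, 0)
  seg 3: up by d6 = 2/3 → (-25/24, 2/3)
  seg 4: left by d9 = -3/8 → (-2/3, 2/3)
  seg 5: up by d8 = 4 → (-2/3, 14/3)
  seg 6: up by d5 = -2 → (-2/3, 8/3)
  seg 7: right by d7 = 1/2 → (-1/6, 8/3)

d4 = 2/3
d5 = -2
d6 = 2/3
d7 = 1/2
d8 = 4
d9 = -3/8
d10 = 116/3
endpoint = (-1/6, 8/3)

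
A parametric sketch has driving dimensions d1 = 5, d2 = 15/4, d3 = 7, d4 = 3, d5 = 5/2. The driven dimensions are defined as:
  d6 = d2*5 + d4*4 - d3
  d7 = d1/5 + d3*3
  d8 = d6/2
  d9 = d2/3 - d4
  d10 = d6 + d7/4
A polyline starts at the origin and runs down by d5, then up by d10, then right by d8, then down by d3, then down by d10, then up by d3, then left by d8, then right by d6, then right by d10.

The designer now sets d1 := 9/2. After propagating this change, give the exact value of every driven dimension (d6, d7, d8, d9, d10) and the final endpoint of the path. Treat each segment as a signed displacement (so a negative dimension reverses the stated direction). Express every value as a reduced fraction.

d6 = 95/4
d7 = 219/10
d8 = 95/8
d9 = -7/4
d10 = 1169/40
endpoint = (2119/40, -5/2)

Apply edit: d1 := 9/2
  d6 = d2*5 + d4*4 - d3 = 95/4
  d7 = d1/5 + d3*3 = 219/10
  d8 = d6/2 = 95/8
  d9 = d2/3 - d4 = -7/4
  d10 = d6 + d7/4 = 1169/40
Walk from origin (0, 0):
  seg 1: down by d5 = 5/2 → (0, -5/2)
  seg 2: up by d10 = 1169/40 → (0, 1069/40)
  seg 3: right by d8 = 95/8 → (95/8, 1069/40)
  seg 4: down by d3 = 7 → (95/8, 789/40)
  seg 5: down by d10 = 1169/40 → (95/8, -19/2)
  seg 6: up by d3 = 7 → (95/8, -5/2)
  seg 7: left by d8 = 95/8 → (0, -5/2)
  seg 8: right by d6 = 95/4 → (95/4, -5/2)
  seg 9: right by d10 = 1169/40 → (2119/40, -5/2)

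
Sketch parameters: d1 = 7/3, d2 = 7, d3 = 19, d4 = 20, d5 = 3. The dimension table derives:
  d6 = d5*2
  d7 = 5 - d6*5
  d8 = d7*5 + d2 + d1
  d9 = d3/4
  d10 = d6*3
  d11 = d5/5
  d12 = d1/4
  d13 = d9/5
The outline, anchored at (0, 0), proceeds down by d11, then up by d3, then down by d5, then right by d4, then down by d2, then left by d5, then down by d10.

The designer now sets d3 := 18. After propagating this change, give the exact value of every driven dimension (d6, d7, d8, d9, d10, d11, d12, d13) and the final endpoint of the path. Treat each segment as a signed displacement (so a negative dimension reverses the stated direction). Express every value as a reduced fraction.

Apply edit: d3 := 18
  d6 = d5*2 = 6
  d7 = 5 - d6*5 = -25
  d8 = d7*5 + d2 + d1 = -347/3
  d9 = d3/4 = 9/2
  d10 = d6*3 = 18
  d11 = d5/5 = 3/5
  d12 = d1/4 = 7/12
  d13 = d9/5 = 9/10
Walk from origin (0, 0):
  seg 1: down by d11 = 3/5 → (0, -3/5)
  seg 2: up by d3 = 18 → (0, 87/5)
  seg 3: down by d5 = 3 → (0, 72/5)
  seg 4: right by d4 = 20 → (20, 72/5)
  seg 5: down by d2 = 7 → (20, 37/5)
  seg 6: left by d5 = 3 → (17, 37/5)
  seg 7: down by d10 = 18 → (17, -53/5)

d6 = 6
d7 = -25
d8 = -347/3
d9 = 9/2
d10 = 18
d11 = 3/5
d12 = 7/12
d13 = 9/10
endpoint = (17, -53/5)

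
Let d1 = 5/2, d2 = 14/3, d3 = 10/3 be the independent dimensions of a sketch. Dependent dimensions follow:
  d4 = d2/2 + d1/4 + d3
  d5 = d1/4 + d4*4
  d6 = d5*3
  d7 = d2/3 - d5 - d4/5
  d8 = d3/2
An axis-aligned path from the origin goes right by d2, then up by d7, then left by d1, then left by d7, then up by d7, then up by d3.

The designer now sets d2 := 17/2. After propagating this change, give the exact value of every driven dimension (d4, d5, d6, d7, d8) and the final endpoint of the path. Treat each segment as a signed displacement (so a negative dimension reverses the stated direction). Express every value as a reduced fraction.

d4 = 197/24
d5 = 803/24
d6 = 803/8
d7 = -484/15
d8 = 5/3
endpoint = (574/15, -306/5)

Apply edit: d2 := 17/2
  d4 = d2/2 + d1/4 + d3 = 197/24
  d5 = d1/4 + d4*4 = 803/24
  d6 = d5*3 = 803/8
  d7 = d2/3 - d5 - d4/5 = -484/15
  d8 = d3/2 = 5/3
Walk from origin (0, 0):
  seg 1: right by d2 = 17/2 → (17/2, 0)
  seg 2: up by d7 = -484/15 → (17/2, -484/15)
  seg 3: left by d1 = 5/2 → (6, -484/15)
  seg 4: left by d7 = -484/15 → (574/15, -484/15)
  seg 5: up by d7 = -484/15 → (574/15, -968/15)
  seg 6: up by d3 = 10/3 → (574/15, -306/5)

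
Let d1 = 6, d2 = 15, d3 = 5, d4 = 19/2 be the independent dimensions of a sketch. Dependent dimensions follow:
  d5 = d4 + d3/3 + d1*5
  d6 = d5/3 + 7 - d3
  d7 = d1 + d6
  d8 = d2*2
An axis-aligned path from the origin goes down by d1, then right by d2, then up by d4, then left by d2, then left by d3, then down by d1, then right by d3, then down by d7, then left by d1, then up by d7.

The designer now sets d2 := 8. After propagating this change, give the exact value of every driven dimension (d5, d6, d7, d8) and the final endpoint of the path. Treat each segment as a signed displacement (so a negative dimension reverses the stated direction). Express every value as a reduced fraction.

Apply edit: d2 := 8
  d5 = d4 + d3/3 + d1*5 = 247/6
  d6 = d5/3 + 7 - d3 = 283/18
  d7 = d1 + d6 = 391/18
  d8 = d2*2 = 16
Walk from origin (0, 0):
  seg 1: down by d1 = 6 → (0, -6)
  seg 2: right by d2 = 8 → (8, -6)
  seg 3: up by d4 = 19/2 → (8, 7/2)
  seg 4: left by d2 = 8 → (0, 7/2)
  seg 5: left by d3 = 5 → (-5, 7/2)
  seg 6: down by d1 = 6 → (-5, -5/2)
  seg 7: right by d3 = 5 → (0, -5/2)
  seg 8: down by d7 = 391/18 → (0, -218/9)
  seg 9: left by d1 = 6 → (-6, -218/9)
  seg 10: up by d7 = 391/18 → (-6, -5/2)

d5 = 247/6
d6 = 283/18
d7 = 391/18
d8 = 16
endpoint = (-6, -5/2)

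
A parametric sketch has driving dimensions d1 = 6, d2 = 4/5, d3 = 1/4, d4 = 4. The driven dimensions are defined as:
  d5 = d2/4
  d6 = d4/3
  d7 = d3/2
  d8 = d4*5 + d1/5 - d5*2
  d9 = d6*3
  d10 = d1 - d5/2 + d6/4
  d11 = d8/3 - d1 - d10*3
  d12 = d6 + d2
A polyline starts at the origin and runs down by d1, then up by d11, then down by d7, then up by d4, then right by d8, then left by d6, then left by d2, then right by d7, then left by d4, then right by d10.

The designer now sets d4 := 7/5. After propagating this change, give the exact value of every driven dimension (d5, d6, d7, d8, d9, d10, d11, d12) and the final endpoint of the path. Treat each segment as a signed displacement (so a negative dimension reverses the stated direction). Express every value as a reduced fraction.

Apply edit: d4 := 7/5
  d5 = d2/4 = 1/5
  d6 = d4/3 = 7/15
  d7 = d3/2 = 1/8
  d8 = d4*5 + d1/5 - d5*2 = 39/5
  d9 = d6*3 = 7/5
  d10 = d1 - d5/2 + d6/4 = 361/60
  d11 = d8/3 - d1 - d10*3 = -429/20
  d12 = d6 + d2 = 19/15
Walk from origin (0, 0):
  seg 1: down by d1 = 6 → (0, -6)
  seg 2: up by d11 = -429/20 → (0, -549/20)
  seg 3: down by d7 = 1/8 → (0, -1103/40)
  seg 4: up by d4 = 7/5 → (0, -1047/40)
  seg 5: right by d8 = 39/5 → (39/5, -1047/40)
  seg 6: left by d6 = 7/15 → (22/3, -1047/40)
  seg 7: left by d2 = 4/5 → (98/15, -1047/40)
  seg 8: right by d7 = 1/8 → (799/120, -1047/40)
  seg 9: left by d4 = 7/5 → (631/120, -1047/40)
  seg 10: right by d10 = 361/60 → (451/40, -1047/40)

d5 = 1/5
d6 = 7/15
d7 = 1/8
d8 = 39/5
d9 = 7/5
d10 = 361/60
d11 = -429/20
d12 = 19/15
endpoint = (451/40, -1047/40)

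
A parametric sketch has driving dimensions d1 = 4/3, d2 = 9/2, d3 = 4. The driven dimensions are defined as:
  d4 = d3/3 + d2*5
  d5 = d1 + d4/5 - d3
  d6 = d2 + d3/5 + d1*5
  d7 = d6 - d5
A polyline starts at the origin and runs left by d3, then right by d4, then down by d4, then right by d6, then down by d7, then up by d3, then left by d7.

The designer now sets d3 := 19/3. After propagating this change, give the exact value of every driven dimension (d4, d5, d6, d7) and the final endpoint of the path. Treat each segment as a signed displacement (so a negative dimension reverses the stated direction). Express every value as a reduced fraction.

d4 = 443/18
d5 = -7/90
d6 = 373/30
d7 = 563/45
endpoint = (91/5, -2771/90)

Apply edit: d3 := 19/3
  d4 = d3/3 + d2*5 = 443/18
  d5 = d1 + d4/5 - d3 = -7/90
  d6 = d2 + d3/5 + d1*5 = 373/30
  d7 = d6 - d5 = 563/45
Walk from origin (0, 0):
  seg 1: left by d3 = 19/3 → (-19/3, 0)
  seg 2: right by d4 = 443/18 → (329/18, 0)
  seg 3: down by d4 = 443/18 → (329/18, -443/18)
  seg 4: right by d6 = 373/30 → (1382/45, -443/18)
  seg 5: down by d7 = 563/45 → (1382/45, -3341/90)
  seg 6: up by d3 = 19/3 → (1382/45, -2771/90)
  seg 7: left by d7 = 563/45 → (91/5, -2771/90)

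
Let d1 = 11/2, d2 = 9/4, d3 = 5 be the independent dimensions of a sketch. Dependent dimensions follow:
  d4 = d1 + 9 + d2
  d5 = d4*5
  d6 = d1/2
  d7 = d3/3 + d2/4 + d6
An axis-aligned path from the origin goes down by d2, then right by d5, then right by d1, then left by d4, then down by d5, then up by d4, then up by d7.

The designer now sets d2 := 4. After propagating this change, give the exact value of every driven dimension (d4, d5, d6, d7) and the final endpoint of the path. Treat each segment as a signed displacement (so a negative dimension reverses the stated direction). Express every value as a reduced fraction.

Apply edit: d2 := 4
  d4 = d1 + 9 + d2 = 37/2
  d5 = d4*5 = 185/2
  d6 = d1/2 = 11/4
  d7 = d3/3 + d2/4 + d6 = 65/12
Walk from origin (0, 0):
  seg 1: down by d2 = 4 → (0, -4)
  seg 2: right by d5 = 185/2 → (185/2, -4)
  seg 3: right by d1 = 11/2 → (98, -4)
  seg 4: left by d4 = 37/2 → (159/2, -4)
  seg 5: down by d5 = 185/2 → (159/2, -193/2)
  seg 6: up by d4 = 37/2 → (159/2, -78)
  seg 7: up by d7 = 65/12 → (159/2, -871/12)

d4 = 37/2
d5 = 185/2
d6 = 11/4
d7 = 65/12
endpoint = (159/2, -871/12)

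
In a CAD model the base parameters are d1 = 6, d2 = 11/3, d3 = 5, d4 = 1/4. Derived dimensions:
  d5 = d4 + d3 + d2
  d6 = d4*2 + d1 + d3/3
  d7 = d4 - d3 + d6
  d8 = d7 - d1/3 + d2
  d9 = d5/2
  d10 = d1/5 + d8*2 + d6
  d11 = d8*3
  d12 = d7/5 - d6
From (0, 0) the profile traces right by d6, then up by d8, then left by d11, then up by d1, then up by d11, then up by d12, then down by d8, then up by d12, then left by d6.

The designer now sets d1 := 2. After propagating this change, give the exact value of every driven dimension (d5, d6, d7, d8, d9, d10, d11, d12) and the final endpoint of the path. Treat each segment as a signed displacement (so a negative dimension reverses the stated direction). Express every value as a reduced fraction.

d5 = 107/12
d6 = 25/6
d7 = -7/12
d8 = 29/12
d9 = 107/24
d10 = 47/5
d11 = 29/4
d12 = -257/60
endpoint = (-29/4, 41/60)

Apply edit: d1 := 2
  d5 = d4 + d3 + d2 = 107/12
  d6 = d4*2 + d1 + d3/3 = 25/6
  d7 = d4 - d3 + d6 = -7/12
  d8 = d7 - d1/3 + d2 = 29/12
  d9 = d5/2 = 107/24
  d10 = d1/5 + d8*2 + d6 = 47/5
  d11 = d8*3 = 29/4
  d12 = d7/5 - d6 = -257/60
Walk from origin (0, 0):
  seg 1: right by d6 = 25/6 → (25/6, 0)
  seg 2: up by d8 = 29/12 → (25/6, 29/12)
  seg 3: left by d11 = 29/4 → (-37/12, 29/12)
  seg 4: up by d1 = 2 → (-37/12, 53/12)
  seg 5: up by d11 = 29/4 → (-37/12, 35/3)
  seg 6: up by d12 = -257/60 → (-37/12, 443/60)
  seg 7: down by d8 = 29/12 → (-37/12, 149/30)
  seg 8: up by d12 = -257/60 → (-37/12, 41/60)
  seg 9: left by d6 = 25/6 → (-29/4, 41/60)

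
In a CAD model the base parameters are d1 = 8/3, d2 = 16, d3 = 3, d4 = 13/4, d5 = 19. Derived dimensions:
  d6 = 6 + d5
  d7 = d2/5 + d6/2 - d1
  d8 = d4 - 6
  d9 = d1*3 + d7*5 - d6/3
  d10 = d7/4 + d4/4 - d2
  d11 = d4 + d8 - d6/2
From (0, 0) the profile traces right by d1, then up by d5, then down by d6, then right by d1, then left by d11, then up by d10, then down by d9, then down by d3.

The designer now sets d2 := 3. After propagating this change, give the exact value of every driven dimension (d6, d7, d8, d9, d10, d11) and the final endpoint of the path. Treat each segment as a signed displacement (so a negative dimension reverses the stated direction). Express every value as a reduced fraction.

Apply edit: d2 := 3
  d6 = 6 + d5 = 25
  d7 = d2/5 + d6/2 - d1 = 313/30
  d8 = d4 - 6 = -11/4
  d9 = d1*3 + d7*5 - d6/3 = 311/6
  d10 = d7/4 + d4/4 - d2 = 101/240
  d11 = d4 + d8 - d6/2 = -12
Walk from origin (0, 0):
  seg 1: right by d1 = 8/3 → (8/3, 0)
  seg 2: up by d5 = 19 → (8/3, 19)
  seg 3: down by d6 = 25 → (8/3, -6)
  seg 4: right by d1 = 8/3 → (16/3, -6)
  seg 5: left by d11 = -12 → (52/3, -6)
  seg 6: up by d10 = 101/240 → (52/3, -1339/240)
  seg 7: down by d9 = 311/6 → (52/3, -4593/80)
  seg 8: down by d3 = 3 → (52/3, -4833/80)

d6 = 25
d7 = 313/30
d8 = -11/4
d9 = 311/6
d10 = 101/240
d11 = -12
endpoint = (52/3, -4833/80)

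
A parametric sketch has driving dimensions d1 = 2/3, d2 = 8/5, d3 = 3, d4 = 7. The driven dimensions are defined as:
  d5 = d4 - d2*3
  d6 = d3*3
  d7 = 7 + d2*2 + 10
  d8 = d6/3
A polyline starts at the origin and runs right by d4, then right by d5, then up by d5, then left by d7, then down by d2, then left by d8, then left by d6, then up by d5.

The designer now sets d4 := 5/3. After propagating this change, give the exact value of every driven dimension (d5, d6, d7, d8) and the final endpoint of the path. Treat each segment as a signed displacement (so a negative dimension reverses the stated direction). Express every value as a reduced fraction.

Apply edit: d4 := 5/3
  d5 = d4 - d2*3 = -47/15
  d6 = d3*3 = 9
  d7 = 7 + d2*2 + 10 = 101/5
  d8 = d6/3 = 3
Walk from origin (0, 0):
  seg 1: right by d4 = 5/3 → (5/3, 0)
  seg 2: right by d5 = -47/15 → (-22/15, 0)
  seg 3: up by d5 = -47/15 → (-22/15, -47/15)
  seg 4: left by d7 = 101/5 → (-65/3, -47/15)
  seg 5: down by d2 = 8/5 → (-65/3, -71/15)
  seg 6: left by d8 = 3 → (-74/3, -71/15)
  seg 7: left by d6 = 9 → (-101/3, -71/15)
  seg 8: up by d5 = -47/15 → (-101/3, -118/15)

d5 = -47/15
d6 = 9
d7 = 101/5
d8 = 3
endpoint = (-101/3, -118/15)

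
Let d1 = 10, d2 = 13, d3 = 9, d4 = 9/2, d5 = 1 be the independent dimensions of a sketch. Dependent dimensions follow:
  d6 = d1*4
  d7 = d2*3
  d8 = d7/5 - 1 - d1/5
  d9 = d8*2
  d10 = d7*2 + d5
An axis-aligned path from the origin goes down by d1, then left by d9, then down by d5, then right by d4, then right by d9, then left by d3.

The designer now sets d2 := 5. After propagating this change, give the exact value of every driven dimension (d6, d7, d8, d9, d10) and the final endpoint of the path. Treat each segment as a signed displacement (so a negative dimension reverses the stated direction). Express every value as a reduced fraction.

d6 = 40
d7 = 15
d8 = 0
d9 = 0
d10 = 31
endpoint = (-9/2, -11)

Apply edit: d2 := 5
  d6 = d1*4 = 40
  d7 = d2*3 = 15
  d8 = d7/5 - 1 - d1/5 = 0
  d9 = d8*2 = 0
  d10 = d7*2 + d5 = 31
Walk from origin (0, 0):
  seg 1: down by d1 = 10 → (0, -10)
  seg 2: left by d9 = 0 → (0, -10)
  seg 3: down by d5 = 1 → (0, -11)
  seg 4: right by d4 = 9/2 → (9/2, -11)
  seg 5: right by d9 = 0 → (9/2, -11)
  seg 6: left by d3 = 9 → (-9/2, -11)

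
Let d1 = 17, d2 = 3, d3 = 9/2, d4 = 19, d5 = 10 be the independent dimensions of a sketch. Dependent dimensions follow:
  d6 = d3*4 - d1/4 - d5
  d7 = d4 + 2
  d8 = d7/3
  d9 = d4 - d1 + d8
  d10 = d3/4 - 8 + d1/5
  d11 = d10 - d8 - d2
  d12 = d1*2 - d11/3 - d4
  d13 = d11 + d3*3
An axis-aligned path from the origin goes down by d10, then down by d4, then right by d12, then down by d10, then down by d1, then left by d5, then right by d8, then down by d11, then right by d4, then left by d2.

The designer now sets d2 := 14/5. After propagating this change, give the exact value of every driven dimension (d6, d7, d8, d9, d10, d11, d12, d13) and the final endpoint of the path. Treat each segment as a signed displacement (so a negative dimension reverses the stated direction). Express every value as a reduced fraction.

d6 = 15/4
d7 = 21
d8 = 7
d9 = 9
d10 = -139/40
d11 = -531/40
d12 = 777/40
d13 = 9/40
endpoint = (261/8, -631/40)

Apply edit: d2 := 14/5
  d6 = d3*4 - d1/4 - d5 = 15/4
  d7 = d4 + 2 = 21
  d8 = d7/3 = 7
  d9 = d4 - d1 + d8 = 9
  d10 = d3/4 - 8 + d1/5 = -139/40
  d11 = d10 - d8 - d2 = -531/40
  d12 = d1*2 - d11/3 - d4 = 777/40
  d13 = d11 + d3*3 = 9/40
Walk from origin (0, 0):
  seg 1: down by d10 = -139/40 → (0, 139/40)
  seg 2: down by d4 = 19 → (0, -621/40)
  seg 3: right by d12 = 777/40 → (777/40, -621/40)
  seg 4: down by d10 = -139/40 → (777/40, -241/20)
  seg 5: down by d1 = 17 → (777/40, -581/20)
  seg 6: left by d5 = 10 → (377/40, -581/20)
  seg 7: right by d8 = 7 → (657/40, -581/20)
  seg 8: down by d11 = -531/40 → (657/40, -631/40)
  seg 9: right by d4 = 19 → (1417/40, -631/40)
  seg 10: left by d2 = 14/5 → (261/8, -631/40)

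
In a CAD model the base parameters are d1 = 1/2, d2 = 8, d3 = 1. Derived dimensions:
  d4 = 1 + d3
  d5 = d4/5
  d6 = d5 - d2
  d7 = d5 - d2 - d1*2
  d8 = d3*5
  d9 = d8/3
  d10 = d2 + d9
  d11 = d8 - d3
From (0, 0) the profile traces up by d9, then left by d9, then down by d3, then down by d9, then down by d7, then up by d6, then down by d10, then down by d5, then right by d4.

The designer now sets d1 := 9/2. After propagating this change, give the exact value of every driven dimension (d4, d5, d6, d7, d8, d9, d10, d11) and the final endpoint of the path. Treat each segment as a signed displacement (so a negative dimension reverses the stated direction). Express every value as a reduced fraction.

Apply edit: d1 := 9/2
  d4 = 1 + d3 = 2
  d5 = d4/5 = 2/5
  d6 = d5 - d2 = -38/5
  d7 = d5 - d2 - d1*2 = -83/5
  d8 = d3*5 = 5
  d9 = d8/3 = 5/3
  d10 = d2 + d9 = 29/3
  d11 = d8 - d3 = 4
Walk from origin (0, 0):
  seg 1: up by d9 = 5/3 → (0, 5/3)
  seg 2: left by d9 = 5/3 → (-5/3, 5/3)
  seg 3: down by d3 = 1 → (-5/3, 2/3)
  seg 4: down by d9 = 5/3 → (-5/3, -1)
  seg 5: down by d7 = -83/5 → (-5/3, 78/5)
  seg 6: up by d6 = -38/5 → (-5/3, 8)
  seg 7: down by d10 = 29/3 → (-5/3, -5/3)
  seg 8: down by d5 = 2/5 → (-5/3, -31/15)
  seg 9: right by d4 = 2 → (1/3, -31/15)

d4 = 2
d5 = 2/5
d6 = -38/5
d7 = -83/5
d8 = 5
d9 = 5/3
d10 = 29/3
d11 = 4
endpoint = (1/3, -31/15)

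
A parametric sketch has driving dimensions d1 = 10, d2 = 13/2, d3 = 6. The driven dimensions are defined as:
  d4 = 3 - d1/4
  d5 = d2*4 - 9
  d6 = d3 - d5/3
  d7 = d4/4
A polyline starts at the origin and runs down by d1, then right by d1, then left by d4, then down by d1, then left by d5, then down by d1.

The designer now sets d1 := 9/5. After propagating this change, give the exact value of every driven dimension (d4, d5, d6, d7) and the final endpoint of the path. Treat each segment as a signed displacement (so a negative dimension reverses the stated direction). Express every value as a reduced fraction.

Apply edit: d1 := 9/5
  d4 = 3 - d1/4 = 51/20
  d5 = d2*4 - 9 = 17
  d6 = d3 - d5/3 = 1/3
  d7 = d4/4 = 51/80
Walk from origin (0, 0):
  seg 1: down by d1 = 9/5 → (0, -9/5)
  seg 2: right by d1 = 9/5 → (9/5, -9/5)
  seg 3: left by d4 = 51/20 → (-3/4, -9/5)
  seg 4: down by d1 = 9/5 → (-3/4, -18/5)
  seg 5: left by d5 = 17 → (-71/4, -18/5)
  seg 6: down by d1 = 9/5 → (-71/4, -27/5)

d4 = 51/20
d5 = 17
d6 = 1/3
d7 = 51/80
endpoint = (-71/4, -27/5)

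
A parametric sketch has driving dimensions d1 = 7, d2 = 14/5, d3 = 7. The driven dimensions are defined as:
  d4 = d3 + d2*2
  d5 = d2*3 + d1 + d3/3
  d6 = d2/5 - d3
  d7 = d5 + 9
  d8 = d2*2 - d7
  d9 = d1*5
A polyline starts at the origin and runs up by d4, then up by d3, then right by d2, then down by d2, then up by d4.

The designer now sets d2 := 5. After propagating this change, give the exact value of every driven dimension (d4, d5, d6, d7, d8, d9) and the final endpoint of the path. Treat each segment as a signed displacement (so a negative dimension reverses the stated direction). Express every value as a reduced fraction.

Apply edit: d2 := 5
  d4 = d3 + d2*2 = 17
  d5 = d2*3 + d1 + d3/3 = 73/3
  d6 = d2/5 - d3 = -6
  d7 = d5 + 9 = 100/3
  d8 = d2*2 - d7 = -70/3
  d9 = d1*5 = 35
Walk from origin (0, 0):
  seg 1: up by d4 = 17 → (0, 17)
  seg 2: up by d3 = 7 → (0, 24)
  seg 3: right by d2 = 5 → (5, 24)
  seg 4: down by d2 = 5 → (5, 19)
  seg 5: up by d4 = 17 → (5, 36)

d4 = 17
d5 = 73/3
d6 = -6
d7 = 100/3
d8 = -70/3
d9 = 35
endpoint = (5, 36)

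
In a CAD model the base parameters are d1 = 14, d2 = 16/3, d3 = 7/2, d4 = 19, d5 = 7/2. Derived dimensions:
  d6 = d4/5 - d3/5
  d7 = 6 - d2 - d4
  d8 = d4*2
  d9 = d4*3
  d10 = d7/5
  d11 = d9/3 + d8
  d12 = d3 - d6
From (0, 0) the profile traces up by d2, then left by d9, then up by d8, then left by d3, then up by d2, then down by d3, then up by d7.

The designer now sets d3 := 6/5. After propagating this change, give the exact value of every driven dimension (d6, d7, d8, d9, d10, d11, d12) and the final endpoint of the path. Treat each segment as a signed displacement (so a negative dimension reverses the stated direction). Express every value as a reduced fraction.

d6 = 89/25
d7 = -55/3
d8 = 38
d9 = 57
d10 = -11/3
d11 = 57
d12 = -59/25
endpoint = (-291/5, 437/15)

Apply edit: d3 := 6/5
  d6 = d4/5 - d3/5 = 89/25
  d7 = 6 - d2 - d4 = -55/3
  d8 = d4*2 = 38
  d9 = d4*3 = 57
  d10 = d7/5 = -11/3
  d11 = d9/3 + d8 = 57
  d12 = d3 - d6 = -59/25
Walk from origin (0, 0):
  seg 1: up by d2 = 16/3 → (0, 16/3)
  seg 2: left by d9 = 57 → (-57, 16/3)
  seg 3: up by d8 = 38 → (-57, 130/3)
  seg 4: left by d3 = 6/5 → (-291/5, 130/3)
  seg 5: up by d2 = 16/3 → (-291/5, 146/3)
  seg 6: down by d3 = 6/5 → (-291/5, 712/15)
  seg 7: up by d7 = -55/3 → (-291/5, 437/15)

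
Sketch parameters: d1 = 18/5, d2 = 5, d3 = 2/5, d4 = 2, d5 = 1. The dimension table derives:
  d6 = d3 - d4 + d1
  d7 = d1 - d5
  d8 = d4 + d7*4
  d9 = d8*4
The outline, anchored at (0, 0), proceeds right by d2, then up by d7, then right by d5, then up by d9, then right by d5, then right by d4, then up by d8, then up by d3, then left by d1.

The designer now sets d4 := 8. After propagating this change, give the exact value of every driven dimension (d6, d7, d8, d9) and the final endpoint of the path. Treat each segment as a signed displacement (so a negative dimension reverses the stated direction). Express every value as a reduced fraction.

Apply edit: d4 := 8
  d6 = d3 - d4 + d1 = -4
  d7 = d1 - d5 = 13/5
  d8 = d4 + d7*4 = 92/5
  d9 = d8*4 = 368/5
Walk from origin (0, 0):
  seg 1: right by d2 = 5 → (5, 0)
  seg 2: up by d7 = 13/5 → (5, 13/5)
  seg 3: right by d5 = 1 → (6, 13/5)
  seg 4: up by d9 = 368/5 → (6, 381/5)
  seg 5: right by d5 = 1 → (7, 381/5)
  seg 6: right by d4 = 8 → (15, 381/5)
  seg 7: up by d8 = 92/5 → (15, 473/5)
  seg 8: up by d3 = 2/5 → (15, 95)
  seg 9: left by d1 = 18/5 → (57/5, 95)

d6 = -4
d7 = 13/5
d8 = 92/5
d9 = 368/5
endpoint = (57/5, 95)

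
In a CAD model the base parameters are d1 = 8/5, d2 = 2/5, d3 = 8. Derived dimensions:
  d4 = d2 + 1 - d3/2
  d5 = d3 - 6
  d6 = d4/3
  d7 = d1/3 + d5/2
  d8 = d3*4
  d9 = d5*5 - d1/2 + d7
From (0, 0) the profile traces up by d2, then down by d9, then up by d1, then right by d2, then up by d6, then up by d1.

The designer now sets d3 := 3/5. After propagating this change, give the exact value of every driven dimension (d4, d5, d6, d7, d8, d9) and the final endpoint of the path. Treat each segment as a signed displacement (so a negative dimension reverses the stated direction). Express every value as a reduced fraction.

Apply edit: d3 := 3/5
  d4 = d2 + 1 - d3/2 = 11/10
  d5 = d3 - 6 = -27/5
  d6 = d4/3 = 11/30
  d7 = d1/3 + d5/2 = -13/6
  d8 = d3*4 = 12/5
  d9 = d5*5 - d1/2 + d7 = -899/30
Walk from origin (0, 0):
  seg 1: up by d2 = 2/5 → (0, 2/5)
  seg 2: down by d9 = -899/30 → (0, 911/30)
  seg 3: up by d1 = 8/5 → (0, 959/30)
  seg 4: right by d2 = 2/5 → (2/5, 959/30)
  seg 5: up by d6 = 11/30 → (2/5, 97/3)
  seg 6: up by d1 = 8/5 → (2/5, 509/15)

d4 = 11/10
d5 = -27/5
d6 = 11/30
d7 = -13/6
d8 = 12/5
d9 = -899/30
endpoint = (2/5, 509/15)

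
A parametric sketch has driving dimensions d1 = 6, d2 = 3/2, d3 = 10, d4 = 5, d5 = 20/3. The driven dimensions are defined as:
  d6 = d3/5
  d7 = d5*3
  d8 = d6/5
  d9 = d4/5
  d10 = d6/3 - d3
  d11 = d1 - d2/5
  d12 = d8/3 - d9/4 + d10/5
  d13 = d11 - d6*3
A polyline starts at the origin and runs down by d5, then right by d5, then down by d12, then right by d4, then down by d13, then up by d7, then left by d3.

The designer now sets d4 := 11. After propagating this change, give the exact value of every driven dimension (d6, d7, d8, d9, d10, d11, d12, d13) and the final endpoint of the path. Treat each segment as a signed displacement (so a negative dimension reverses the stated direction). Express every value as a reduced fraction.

d6 = 2
d7 = 20
d8 = 2/5
d9 = 11/5
d10 = -28/3
d11 = 57/10
d12 = -137/60
d13 = -3/10
endpoint = (23/3, 191/12)

Apply edit: d4 := 11
  d6 = d3/5 = 2
  d7 = d5*3 = 20
  d8 = d6/5 = 2/5
  d9 = d4/5 = 11/5
  d10 = d6/3 - d3 = -28/3
  d11 = d1 - d2/5 = 57/10
  d12 = d8/3 - d9/4 + d10/5 = -137/60
  d13 = d11 - d6*3 = -3/10
Walk from origin (0, 0):
  seg 1: down by d5 = 20/3 → (0, -20/3)
  seg 2: right by d5 = 20/3 → (20/3, -20/3)
  seg 3: down by d12 = -137/60 → (20/3, -263/60)
  seg 4: right by d4 = 11 → (53/3, -263/60)
  seg 5: down by d13 = -3/10 → (53/3, -49/12)
  seg 6: up by d7 = 20 → (53/3, 191/12)
  seg 7: left by d3 = 10 → (23/3, 191/12)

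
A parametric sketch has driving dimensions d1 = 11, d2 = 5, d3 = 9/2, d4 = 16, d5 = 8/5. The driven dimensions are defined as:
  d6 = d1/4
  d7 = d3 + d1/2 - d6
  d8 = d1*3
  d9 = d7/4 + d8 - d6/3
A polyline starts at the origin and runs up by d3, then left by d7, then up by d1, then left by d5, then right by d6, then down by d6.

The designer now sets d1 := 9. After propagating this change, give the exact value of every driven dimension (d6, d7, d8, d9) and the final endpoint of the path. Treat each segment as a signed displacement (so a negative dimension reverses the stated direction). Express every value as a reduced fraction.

d6 = 9/4
d7 = 27/4
d8 = 27
d9 = 447/16
endpoint = (-61/10, 45/4)

Apply edit: d1 := 9
  d6 = d1/4 = 9/4
  d7 = d3 + d1/2 - d6 = 27/4
  d8 = d1*3 = 27
  d9 = d7/4 + d8 - d6/3 = 447/16
Walk from origin (0, 0):
  seg 1: up by d3 = 9/2 → (0, 9/2)
  seg 2: left by d7 = 27/4 → (-27/4, 9/2)
  seg 3: up by d1 = 9 → (-27/4, 27/2)
  seg 4: left by d5 = 8/5 → (-167/20, 27/2)
  seg 5: right by d6 = 9/4 → (-61/10, 27/2)
  seg 6: down by d6 = 9/4 → (-61/10, 45/4)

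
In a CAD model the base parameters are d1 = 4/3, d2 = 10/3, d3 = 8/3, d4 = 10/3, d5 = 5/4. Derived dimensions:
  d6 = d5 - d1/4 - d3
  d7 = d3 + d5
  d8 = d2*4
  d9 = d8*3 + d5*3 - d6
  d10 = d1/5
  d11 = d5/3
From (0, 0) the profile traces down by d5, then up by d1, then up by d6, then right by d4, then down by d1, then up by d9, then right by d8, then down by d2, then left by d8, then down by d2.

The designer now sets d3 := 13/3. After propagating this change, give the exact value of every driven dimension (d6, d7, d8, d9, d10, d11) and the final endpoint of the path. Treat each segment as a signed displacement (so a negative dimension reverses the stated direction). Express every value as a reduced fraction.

d6 = -41/12
d7 = 67/12
d8 = 40/3
d9 = 283/6
d10 = 4/15
d11 = 5/12
endpoint = (10/3, 215/6)

Apply edit: d3 := 13/3
  d6 = d5 - d1/4 - d3 = -41/12
  d7 = d3 + d5 = 67/12
  d8 = d2*4 = 40/3
  d9 = d8*3 + d5*3 - d6 = 283/6
  d10 = d1/5 = 4/15
  d11 = d5/3 = 5/12
Walk from origin (0, 0):
  seg 1: down by d5 = 5/4 → (0, -5/4)
  seg 2: up by d1 = 4/3 → (0, 1/12)
  seg 3: up by d6 = -41/12 → (0, -10/3)
  seg 4: right by d4 = 10/3 → (10/3, -10/3)
  seg 5: down by d1 = 4/3 → (10/3, -14/3)
  seg 6: up by d9 = 283/6 → (10/3, 85/2)
  seg 7: right by d8 = 40/3 → (50/3, 85/2)
  seg 8: down by d2 = 10/3 → (50/3, 235/6)
  seg 9: left by d8 = 40/3 → (10/3, 235/6)
  seg 10: down by d2 = 10/3 → (10/3, 215/6)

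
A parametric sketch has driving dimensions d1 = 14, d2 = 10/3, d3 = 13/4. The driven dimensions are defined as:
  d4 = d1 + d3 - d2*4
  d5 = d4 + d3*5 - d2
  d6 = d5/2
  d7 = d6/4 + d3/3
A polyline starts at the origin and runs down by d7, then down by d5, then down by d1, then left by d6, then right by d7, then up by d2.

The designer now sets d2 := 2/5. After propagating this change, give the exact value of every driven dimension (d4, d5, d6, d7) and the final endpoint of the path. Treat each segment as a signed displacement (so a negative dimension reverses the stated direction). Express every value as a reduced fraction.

Apply edit: d2 := 2/5
  d4 = d1 + d3 - d2*4 = 313/20
  d5 = d4 + d3*5 - d2 = 63/2
  d6 = d5/2 = 63/4
  d7 = d6/4 + d3/3 = 241/48
Walk from origin (0, 0):
  seg 1: down by d7 = 241/48 → (0, -241/48)
  seg 2: down by d5 = 63/2 → (0, -1753/48)
  seg 3: down by d1 = 14 → (0, -2425/48)
  seg 4: left by d6 = 63/4 → (-63/4, -2425/48)
  seg 5: right by d7 = 241/48 → (-515/48, -2425/48)
  seg 6: up by d2 = 2/5 → (-515/48, -12029/240)

d4 = 313/20
d5 = 63/2
d6 = 63/4
d7 = 241/48
endpoint = (-515/48, -12029/240)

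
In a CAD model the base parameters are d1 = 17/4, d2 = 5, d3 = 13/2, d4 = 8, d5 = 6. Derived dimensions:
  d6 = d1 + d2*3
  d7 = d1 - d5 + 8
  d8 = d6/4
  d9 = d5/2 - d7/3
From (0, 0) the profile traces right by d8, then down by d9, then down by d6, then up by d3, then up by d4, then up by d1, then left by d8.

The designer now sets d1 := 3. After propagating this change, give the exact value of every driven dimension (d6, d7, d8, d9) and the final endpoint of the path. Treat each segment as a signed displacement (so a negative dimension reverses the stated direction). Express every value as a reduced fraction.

Apply edit: d1 := 3
  d6 = d1 + d2*3 = 18
  d7 = d1 - d5 + 8 = 5
  d8 = d6/4 = 9/2
  d9 = d5/2 - d7/3 = 4/3
Walk from origin (0, 0):
  seg 1: right by d8 = 9/2 → (9/2, 0)
  seg 2: down by d9 = 4/3 → (9/2, -4/3)
  seg 3: down by d6 = 18 → (9/2, -58/3)
  seg 4: up by d3 = 13/2 → (9/2, -77/6)
  seg 5: up by d4 = 8 → (9/2, -29/6)
  seg 6: up by d1 = 3 → (9/2, -11/6)
  seg 7: left by d8 = 9/2 → (0, -11/6)

d6 = 18
d7 = 5
d8 = 9/2
d9 = 4/3
endpoint = (0, -11/6)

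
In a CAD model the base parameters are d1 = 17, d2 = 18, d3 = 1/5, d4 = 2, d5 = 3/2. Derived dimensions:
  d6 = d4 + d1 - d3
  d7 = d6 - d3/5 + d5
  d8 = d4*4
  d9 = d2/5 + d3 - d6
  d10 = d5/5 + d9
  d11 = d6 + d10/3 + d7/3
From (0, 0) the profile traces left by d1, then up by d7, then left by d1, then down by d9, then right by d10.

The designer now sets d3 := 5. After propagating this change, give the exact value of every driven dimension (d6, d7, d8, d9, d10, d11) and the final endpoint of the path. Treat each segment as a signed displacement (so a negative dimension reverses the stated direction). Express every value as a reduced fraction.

Apply edit: d3 := 5
  d6 = d4 + d1 - d3 = 14
  d7 = d6 - d3/5 + d5 = 29/2
  d8 = d4*4 = 8
  d9 = d2/5 + d3 - d6 = -27/5
  d10 = d5/5 + d9 = -51/10
  d11 = d6 + d10/3 + d7/3 = 257/15
Walk from origin (0, 0):
  seg 1: left by d1 = 17 → (-17, 0)
  seg 2: up by d7 = 29/2 → (-17, 29/2)
  seg 3: left by d1 = 17 → (-34, 29/2)
  seg 4: down by d9 = -27/5 → (-34, 199/10)
  seg 5: right by d10 = -51/10 → (-391/10, 199/10)

d6 = 14
d7 = 29/2
d8 = 8
d9 = -27/5
d10 = -51/10
d11 = 257/15
endpoint = (-391/10, 199/10)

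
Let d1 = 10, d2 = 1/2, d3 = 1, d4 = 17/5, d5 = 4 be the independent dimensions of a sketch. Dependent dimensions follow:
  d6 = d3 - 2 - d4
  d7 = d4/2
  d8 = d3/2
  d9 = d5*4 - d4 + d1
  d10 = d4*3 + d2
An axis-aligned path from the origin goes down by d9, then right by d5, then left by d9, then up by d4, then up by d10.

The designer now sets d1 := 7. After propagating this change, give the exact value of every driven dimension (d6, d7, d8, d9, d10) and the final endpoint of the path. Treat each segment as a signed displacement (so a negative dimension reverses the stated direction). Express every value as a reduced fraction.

Apply edit: d1 := 7
  d6 = d3 - 2 - d4 = -22/5
  d7 = d4/2 = 17/10
  d8 = d3/2 = 1/2
  d9 = d5*4 - d4 + d1 = 98/5
  d10 = d4*3 + d2 = 107/10
Walk from origin (0, 0):
  seg 1: down by d9 = 98/5 → (0, -98/5)
  seg 2: right by d5 = 4 → (4, -98/5)
  seg 3: left by d9 = 98/5 → (-78/5, -98/5)
  seg 4: up by d4 = 17/5 → (-78/5, -81/5)
  seg 5: up by d10 = 107/10 → (-78/5, -11/2)

d6 = -22/5
d7 = 17/10
d8 = 1/2
d9 = 98/5
d10 = 107/10
endpoint = (-78/5, -11/2)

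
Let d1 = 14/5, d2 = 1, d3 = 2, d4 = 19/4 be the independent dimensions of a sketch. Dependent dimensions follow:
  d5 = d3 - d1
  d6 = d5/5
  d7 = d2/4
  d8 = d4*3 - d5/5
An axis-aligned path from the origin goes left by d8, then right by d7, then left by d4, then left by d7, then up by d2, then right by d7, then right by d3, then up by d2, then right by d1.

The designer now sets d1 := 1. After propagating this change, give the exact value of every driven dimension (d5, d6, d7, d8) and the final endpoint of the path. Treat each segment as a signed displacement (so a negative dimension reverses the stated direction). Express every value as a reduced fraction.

d5 = 1
d6 = 1/5
d7 = 1/4
d8 = 281/20
endpoint = (-311/20, 2)

Apply edit: d1 := 1
  d5 = d3 - d1 = 1
  d6 = d5/5 = 1/5
  d7 = d2/4 = 1/4
  d8 = d4*3 - d5/5 = 281/20
Walk from origin (0, 0):
  seg 1: left by d8 = 281/20 → (-281/20, 0)
  seg 2: right by d7 = 1/4 → (-69/5, 0)
  seg 3: left by d4 = 19/4 → (-371/20, 0)
  seg 4: left by d7 = 1/4 → (-94/5, 0)
  seg 5: up by d2 = 1 → (-94/5, 1)
  seg 6: right by d7 = 1/4 → (-371/20, 1)
  seg 7: right by d3 = 2 → (-331/20, 1)
  seg 8: up by d2 = 1 → (-331/20, 2)
  seg 9: right by d1 = 1 → (-311/20, 2)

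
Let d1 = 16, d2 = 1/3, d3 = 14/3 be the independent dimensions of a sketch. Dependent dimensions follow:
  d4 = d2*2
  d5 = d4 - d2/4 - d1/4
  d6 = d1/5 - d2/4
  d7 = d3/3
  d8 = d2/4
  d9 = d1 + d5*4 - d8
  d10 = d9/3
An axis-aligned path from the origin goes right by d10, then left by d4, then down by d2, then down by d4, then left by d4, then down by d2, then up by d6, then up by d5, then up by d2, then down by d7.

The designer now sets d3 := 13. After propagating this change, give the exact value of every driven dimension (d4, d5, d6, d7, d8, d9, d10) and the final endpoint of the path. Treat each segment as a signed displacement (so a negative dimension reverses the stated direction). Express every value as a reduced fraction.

d4 = 2/3
d5 = -41/12
d6 = 187/60
d7 = 13/3
d8 = 1/12
d9 = 9/4
d10 = 3/4
endpoint = (-7/12, -169/30)

Apply edit: d3 := 13
  d4 = d2*2 = 2/3
  d5 = d4 - d2/4 - d1/4 = -41/12
  d6 = d1/5 - d2/4 = 187/60
  d7 = d3/3 = 13/3
  d8 = d2/4 = 1/12
  d9 = d1 + d5*4 - d8 = 9/4
  d10 = d9/3 = 3/4
Walk from origin (0, 0):
  seg 1: right by d10 = 3/4 → (3/4, 0)
  seg 2: left by d4 = 2/3 → (1/12, 0)
  seg 3: down by d2 = 1/3 → (1/12, -1/3)
  seg 4: down by d4 = 2/3 → (1/12, -1)
  seg 5: left by d4 = 2/3 → (-7/12, -1)
  seg 6: down by d2 = 1/3 → (-7/12, -4/3)
  seg 7: up by d6 = 187/60 → (-7/12, 107/60)
  seg 8: up by d5 = -41/12 → (-7/12, -49/30)
  seg 9: up by d2 = 1/3 → (-7/12, -13/10)
  seg 10: down by d7 = 13/3 → (-7/12, -169/30)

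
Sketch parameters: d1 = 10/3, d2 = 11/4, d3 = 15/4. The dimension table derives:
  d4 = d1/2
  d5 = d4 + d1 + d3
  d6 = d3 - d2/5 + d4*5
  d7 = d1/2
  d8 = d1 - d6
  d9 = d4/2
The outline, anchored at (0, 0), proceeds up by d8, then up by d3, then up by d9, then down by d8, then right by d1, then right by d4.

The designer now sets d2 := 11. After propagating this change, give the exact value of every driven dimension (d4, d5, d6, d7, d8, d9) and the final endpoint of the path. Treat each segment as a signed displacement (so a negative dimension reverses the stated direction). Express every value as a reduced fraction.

d4 = 5/3
d5 = 35/4
d6 = 593/60
d7 = 5/3
d8 = -131/20
d9 = 5/6
endpoint = (5, 55/12)

Apply edit: d2 := 11
  d4 = d1/2 = 5/3
  d5 = d4 + d1 + d3 = 35/4
  d6 = d3 - d2/5 + d4*5 = 593/60
  d7 = d1/2 = 5/3
  d8 = d1 - d6 = -131/20
  d9 = d4/2 = 5/6
Walk from origin (0, 0):
  seg 1: up by d8 = -131/20 → (0, -131/20)
  seg 2: up by d3 = 15/4 → (0, -14/5)
  seg 3: up by d9 = 5/6 → (0, -59/30)
  seg 4: down by d8 = -131/20 → (0, 55/12)
  seg 5: right by d1 = 10/3 → (10/3, 55/12)
  seg 6: right by d4 = 5/3 → (5, 55/12)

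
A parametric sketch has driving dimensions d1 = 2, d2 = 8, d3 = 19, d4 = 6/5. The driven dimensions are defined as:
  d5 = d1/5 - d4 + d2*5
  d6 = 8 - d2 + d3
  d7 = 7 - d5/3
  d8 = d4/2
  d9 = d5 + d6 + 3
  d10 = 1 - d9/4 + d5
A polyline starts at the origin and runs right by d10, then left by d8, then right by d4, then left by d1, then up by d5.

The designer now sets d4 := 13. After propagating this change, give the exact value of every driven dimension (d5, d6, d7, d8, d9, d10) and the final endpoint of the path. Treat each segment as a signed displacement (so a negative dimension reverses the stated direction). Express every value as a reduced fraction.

d5 = 137/5
d6 = 19
d7 = -32/15
d8 = 13/2
d9 = 247/5
d10 = 321/20
endpoint = (411/20, 137/5)

Apply edit: d4 := 13
  d5 = d1/5 - d4 + d2*5 = 137/5
  d6 = 8 - d2 + d3 = 19
  d7 = 7 - d5/3 = -32/15
  d8 = d4/2 = 13/2
  d9 = d5 + d6 + 3 = 247/5
  d10 = 1 - d9/4 + d5 = 321/20
Walk from origin (0, 0):
  seg 1: right by d10 = 321/20 → (321/20, 0)
  seg 2: left by d8 = 13/2 → (191/20, 0)
  seg 3: right by d4 = 13 → (451/20, 0)
  seg 4: left by d1 = 2 → (411/20, 0)
  seg 5: up by d5 = 137/5 → (411/20, 137/5)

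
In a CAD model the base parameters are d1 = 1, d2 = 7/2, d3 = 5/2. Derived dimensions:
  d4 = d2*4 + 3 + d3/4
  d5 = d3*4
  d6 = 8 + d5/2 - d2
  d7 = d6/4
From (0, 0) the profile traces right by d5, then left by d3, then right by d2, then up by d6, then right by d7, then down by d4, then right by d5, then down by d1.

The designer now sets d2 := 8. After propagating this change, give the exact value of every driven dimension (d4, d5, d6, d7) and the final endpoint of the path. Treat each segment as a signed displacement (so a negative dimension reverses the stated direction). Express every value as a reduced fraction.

d4 = 285/8
d5 = 10
d6 = 5
d7 = 5/4
endpoint = (107/4, -253/8)

Apply edit: d2 := 8
  d4 = d2*4 + 3 + d3/4 = 285/8
  d5 = d3*4 = 10
  d6 = 8 + d5/2 - d2 = 5
  d7 = d6/4 = 5/4
Walk from origin (0, 0):
  seg 1: right by d5 = 10 → (10, 0)
  seg 2: left by d3 = 5/2 → (15/2, 0)
  seg 3: right by d2 = 8 → (31/2, 0)
  seg 4: up by d6 = 5 → (31/2, 5)
  seg 5: right by d7 = 5/4 → (67/4, 5)
  seg 6: down by d4 = 285/8 → (67/4, -245/8)
  seg 7: right by d5 = 10 → (107/4, -245/8)
  seg 8: down by d1 = 1 → (107/4, -253/8)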